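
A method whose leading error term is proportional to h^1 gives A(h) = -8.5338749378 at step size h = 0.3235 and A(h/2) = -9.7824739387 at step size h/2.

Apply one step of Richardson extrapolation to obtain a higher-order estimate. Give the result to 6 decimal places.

-11.031073

The method has order 1: 2^1 = 2.
Numerator 2*A(h/2) − A(h) = 2*(-9.7824739387) − (-8.5338749378) = -11.0310729396
Denominator 2 − 1 = 1.
R = (-11.0310729396)/1 = -11.0310729396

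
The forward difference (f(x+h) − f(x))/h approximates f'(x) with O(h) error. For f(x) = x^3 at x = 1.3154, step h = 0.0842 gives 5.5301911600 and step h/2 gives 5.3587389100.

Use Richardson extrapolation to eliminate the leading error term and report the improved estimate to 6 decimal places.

5.187287

With r = 1 the leading error scales as h^1, so the weight is 2^1 = 2.
Top: 2(5.3587389100) − (5.5301911600) = 5.1872866600
Extrapolated: 5.1872866600 / 1 = 5.1872866600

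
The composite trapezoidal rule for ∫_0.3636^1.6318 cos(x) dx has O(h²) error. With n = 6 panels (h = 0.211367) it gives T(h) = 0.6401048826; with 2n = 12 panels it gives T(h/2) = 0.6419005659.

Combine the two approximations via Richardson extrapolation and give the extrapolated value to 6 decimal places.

With r = 2 the leading error scales as h^2, so the weight is 2^2 = 4.
A(h/2) − A(h) = 0.6419005659 − 0.6401048826 = 0.0017956833
Correction (A(h/2) − A(h))/(4 − 1) = 0.0017956833/3 = 0.0005985611
R = A(h/2) + (A(h/2) − A(h))/3 = 0.6419005659 + 0.0005985611 = 0.6424991270
Gap between inputs: 1.796e-03; correction applied: +0.0005985611.

0.642499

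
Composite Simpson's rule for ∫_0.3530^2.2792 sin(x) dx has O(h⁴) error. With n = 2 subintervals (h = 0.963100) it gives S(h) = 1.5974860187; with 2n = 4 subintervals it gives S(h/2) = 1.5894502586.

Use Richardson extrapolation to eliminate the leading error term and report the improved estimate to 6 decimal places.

1.588915

Leading term ∝ h^4; use weight 16 = 2^4.
2^4·A(h/2) = 25.4312041376; minus A(h) gives 23.8337181189.
Denominator 16 − 1 = 15.
23.8337181189 ÷ 15 = 1.5889145413
Correction |R − A(h/2)| = 5.357e-04; gap |A(h/2) − A(h)| = 8.036e-03.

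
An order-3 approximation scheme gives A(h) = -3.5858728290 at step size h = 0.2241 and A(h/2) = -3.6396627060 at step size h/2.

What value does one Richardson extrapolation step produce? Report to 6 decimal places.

-3.647347

Order 3 gives 2^r = 8 and 2^r − 1 = 7.
Top: 8(-3.6396627060) − (-3.5858728290) = -25.5314288190
Divide by 2^3 − 1 = 7.
(8×(-3.6396627060) − (-3.5858728290))/(8 − 1) = -3.6473469741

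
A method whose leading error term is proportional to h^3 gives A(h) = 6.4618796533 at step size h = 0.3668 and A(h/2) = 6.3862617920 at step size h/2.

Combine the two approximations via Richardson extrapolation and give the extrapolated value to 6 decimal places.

Order 3 gives 2^r = 8 and 2^r − 1 = 7.
Top: 8(6.3862617920) − (6.4618796533) = 44.6282146827
Denominator 8 − 1 = 7.
So the Richardson estimate is 6.3754592404.
Gap between inputs: 7.562e-02; correction applied: −0.0108025516.

6.375459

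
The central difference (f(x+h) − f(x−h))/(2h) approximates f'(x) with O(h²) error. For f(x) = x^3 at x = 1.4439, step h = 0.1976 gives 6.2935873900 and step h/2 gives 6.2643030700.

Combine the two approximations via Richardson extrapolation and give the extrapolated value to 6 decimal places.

6.254542

r = 2, so 2^r = 4.
Numerator 4*A(h/2) − A(h) = 4*6.2643030700 − 6.2935873900 = 18.7636248900
Denominator 4 − 1 = 3.
18.7636248900 ÷ 3 = 6.2545416300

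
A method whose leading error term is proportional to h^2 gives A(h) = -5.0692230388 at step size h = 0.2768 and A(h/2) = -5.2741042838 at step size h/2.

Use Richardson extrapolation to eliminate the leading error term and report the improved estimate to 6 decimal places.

-5.342398

With r = 2 the leading error scales as h^2, so the weight is 2^2 = 4.
Top: 4(-5.2741042838) − (-5.0692230388) = -16.0271940964
Extrapolated: (-16.0271940964) / 3 = -5.3423980321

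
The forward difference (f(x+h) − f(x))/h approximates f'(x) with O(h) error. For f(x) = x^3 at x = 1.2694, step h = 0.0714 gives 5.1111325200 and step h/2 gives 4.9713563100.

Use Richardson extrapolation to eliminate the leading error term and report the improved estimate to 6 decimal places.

4.831580

With r = 1 the leading error scales as h^1, so the weight is 2^1 = 2.
2·4.9713563100 = 9.9427126200; 9.9427126200 − 5.1111325200 = 4.8315801000
Denominator 2 − 1 = 1.
(2·4.9713563100 − 5.1111325200)/(2 − 1) = 4.8315801000
Gap between inputs: 1.398e-01; correction applied: −0.1397762100.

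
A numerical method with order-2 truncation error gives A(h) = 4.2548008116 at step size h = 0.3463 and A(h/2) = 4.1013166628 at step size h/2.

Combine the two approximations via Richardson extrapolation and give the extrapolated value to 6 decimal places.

r = 2: numerator weight 4, denominator 3.
Top: 4(4.1013166628) − (4.2548008116) = 12.1504658396
Denominator 4 − 1 = 3.
Extrapolated: 12.1504658396 / 3 = 4.0501552799

4.050155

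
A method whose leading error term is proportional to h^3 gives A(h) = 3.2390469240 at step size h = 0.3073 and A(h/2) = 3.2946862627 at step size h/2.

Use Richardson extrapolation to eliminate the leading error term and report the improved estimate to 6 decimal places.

3.302635

Method order is 3; weight 2^3 = 8.
Top: 8(3.2946862627) − (3.2390469240) = 23.1184431776
Divide by 2^3 − 1 = 7.
(8×3.2946862627 − 3.2390469240)/(8 − 1) = 3.3026347397
Correction |R − A(h/2)| = 7.948e-03; gap |A(h/2) − A(h)| = 5.564e-02.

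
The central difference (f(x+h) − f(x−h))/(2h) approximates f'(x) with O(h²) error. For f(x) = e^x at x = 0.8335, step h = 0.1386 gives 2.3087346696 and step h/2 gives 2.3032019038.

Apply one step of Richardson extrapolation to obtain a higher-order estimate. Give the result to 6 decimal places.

2.301358

Leading term ∝ h^2; use weight 4 = 2^2.
4*2.3032019038 = 9.2128076152; subtract 2.3087346696 → 6.9040729456
Divide by 2^2 − 1 = 3.
6.9040729456 ÷ 3 = 2.3013576485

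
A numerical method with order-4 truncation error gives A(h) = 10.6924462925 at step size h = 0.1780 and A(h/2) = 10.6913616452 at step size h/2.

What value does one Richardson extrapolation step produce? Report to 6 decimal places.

The method has order 4: 2^4 = 16.
Weighted: 171.0617863232 − 10.6924462925 = 160.3693400307
Extrapolated: 160.3693400307 / 15 = 10.6912893354
Gap between inputs: 1.085e-03; correction applied: −0.0000723098.

10.691289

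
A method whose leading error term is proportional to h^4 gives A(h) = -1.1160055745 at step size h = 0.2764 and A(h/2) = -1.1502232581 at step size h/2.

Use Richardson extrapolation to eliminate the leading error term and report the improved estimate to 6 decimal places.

r = 4: numerator weight 16, denominator 15.
16×(-1.1502232581) = -18.4035721296; subtract (-1.1160055745) → -17.2875665551
Divide by 2^4 − 1 = 15.
(16×(-1.1502232581) − (-1.1160055745))/(16 − 1) = -1.1525044370

-1.152504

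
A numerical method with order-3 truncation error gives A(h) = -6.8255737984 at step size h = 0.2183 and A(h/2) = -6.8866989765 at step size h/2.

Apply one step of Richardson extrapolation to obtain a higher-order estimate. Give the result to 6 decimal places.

-6.895431

The method has order 3: 2^3 = 8.
Numerator 8·A(h/2) − A(h) = 8·(-6.8866989765) − (-6.8255737984) = -48.2680180136
(8·(-6.8866989765) − (-6.8255737984))/(8 − 1) = -6.8954311448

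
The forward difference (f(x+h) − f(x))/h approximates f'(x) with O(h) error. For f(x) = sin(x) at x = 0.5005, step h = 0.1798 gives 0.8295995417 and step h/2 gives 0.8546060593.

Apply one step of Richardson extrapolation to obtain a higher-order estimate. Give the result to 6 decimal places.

0.879613

r = 1: numerator weight 2, denominator 1.
2^1*A(h/2) = 1.7092121186; minus A(h) gives 0.8796125769.
Denominator 2 − 1 = 1.
Result: 0.8796125769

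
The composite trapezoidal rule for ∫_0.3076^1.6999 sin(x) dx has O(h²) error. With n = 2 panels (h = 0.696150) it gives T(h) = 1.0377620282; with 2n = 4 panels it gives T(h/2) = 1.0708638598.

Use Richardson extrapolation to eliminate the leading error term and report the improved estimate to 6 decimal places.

Leading term ∝ h^2; use weight 4 = 2^2.
Difference of the inputs: 1.0708638598 − 1.0377620282 = 0.0331018316
Divide by 2^2 − 1 = 3: 0.0331018316/3 = 0.0110339439
R = 1.0708638598 + 0.0110339439 = 1.0818978037

1.081898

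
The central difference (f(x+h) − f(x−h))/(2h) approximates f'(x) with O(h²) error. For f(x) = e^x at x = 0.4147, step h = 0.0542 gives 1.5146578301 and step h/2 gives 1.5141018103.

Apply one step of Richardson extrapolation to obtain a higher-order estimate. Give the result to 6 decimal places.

1.513916

r = 2, so 2^r = 4.
4·1.5141018103 = 6.0564072412; 6.0564072412 − 1.5146578301 = 4.5417494111
Divide by 2^2 − 1 = 3.
(4·1.5141018103 − 1.5146578301)/(4 − 1) = 1.5139164704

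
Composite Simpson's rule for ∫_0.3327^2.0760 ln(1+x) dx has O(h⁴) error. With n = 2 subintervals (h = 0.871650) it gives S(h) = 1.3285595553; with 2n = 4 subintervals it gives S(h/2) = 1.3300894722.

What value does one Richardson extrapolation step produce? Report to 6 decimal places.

Error is O(h^4); halving h shrinks it by 2^4 = 16.
2^4*A(h/2) = 21.2814315552; minus A(h) gives 19.9528719999.
Divide by 2^4 − 1 = 15.
Result: 1.3301914667
Gap between inputs: 1.530e-03; correction applied: +0.0001019945.

1.330191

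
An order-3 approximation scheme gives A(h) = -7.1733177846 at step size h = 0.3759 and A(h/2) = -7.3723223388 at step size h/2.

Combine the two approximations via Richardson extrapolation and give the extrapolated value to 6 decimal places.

Method order is 3; weight 2^3 = 8.
Difference of the inputs: -7.3723223388 − (-7.1733177846) = -0.1990045542
Correction (A(h/2) − A(h))/(8 − 1) = (-0.1990045542)/7 = -0.0284292220
R = A(h/2) + (A(h/2) − A(h))/7 = -7.3723223388 − 0.0284292220 = -7.4007515608

-7.400752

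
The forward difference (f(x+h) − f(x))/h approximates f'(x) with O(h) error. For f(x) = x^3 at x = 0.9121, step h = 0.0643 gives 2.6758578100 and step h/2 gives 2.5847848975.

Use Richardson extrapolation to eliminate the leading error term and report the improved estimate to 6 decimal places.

Method order is 1; weight 2^1 = 2.
2·2.5847848975 = 5.1695697950; subtract 2.6758578100 → 2.4937119850
Extrapolated: 2.4937119850 / 1 = 2.4937119850
Gap between inputs: 9.107e-02; correction applied: −0.0910729125.

2.493712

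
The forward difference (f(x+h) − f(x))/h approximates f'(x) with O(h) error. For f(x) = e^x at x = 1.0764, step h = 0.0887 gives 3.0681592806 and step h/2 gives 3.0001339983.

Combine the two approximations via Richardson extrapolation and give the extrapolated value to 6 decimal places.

With r = 1 the leading error scales as h^1, so the weight is 2^1 = 2.
2*3.0001339983 = 6.0002679966; 6.0002679966 − 3.0681592806 = 2.9321087160
Denominator 2 − 1 = 1.
R = 2.9321087160/1 = 2.9321087160
Shift from A(h/2): −0.0680252823.

2.932109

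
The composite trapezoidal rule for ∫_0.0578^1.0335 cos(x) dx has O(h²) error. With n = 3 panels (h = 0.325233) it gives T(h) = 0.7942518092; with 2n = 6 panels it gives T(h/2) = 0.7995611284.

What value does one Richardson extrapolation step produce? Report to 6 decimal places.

0.801331

Error is O(h^2); halving h shrinks it by 2^2 = 4.
4*0.7995611284 = 3.1982445136; subtract 0.7942518092 → 2.4039927044
Divide by 2^2 − 1 = 3.
2.4039927044 ÷ 3 = 0.8013309015
Correction |R − A(h/2)| = 1.770e-03; gap |A(h/2) − A(h)| = 5.309e-03.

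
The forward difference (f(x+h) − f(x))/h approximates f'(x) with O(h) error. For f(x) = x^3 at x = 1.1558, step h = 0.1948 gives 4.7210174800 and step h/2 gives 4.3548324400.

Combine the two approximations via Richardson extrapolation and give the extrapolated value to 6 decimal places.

The method has order 1: 2^1 = 2.
2*4.3548324400 = 8.7096648800; 8.7096648800 − 4.7210174800 = 3.9886474000
R = 3.9886474000/1 = 3.9886474000
Correction |R − A(h/2)| = 3.662e-01; gap |A(h/2) − A(h)| = 3.662e-01.

3.988647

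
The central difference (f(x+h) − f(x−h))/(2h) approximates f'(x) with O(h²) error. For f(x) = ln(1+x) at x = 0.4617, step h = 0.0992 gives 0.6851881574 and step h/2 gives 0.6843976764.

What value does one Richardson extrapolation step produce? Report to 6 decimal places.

With r = 2 the leading error scales as h^2, so the weight is 2^2 = 4.
4 × 0.6843976764 = 2.7375907056; 2.7375907056 − 0.6851881574 = 2.0524025482
(4 × 0.6843976764 − 0.6851881574)/(4 − 1) = 0.6841341827
Shift from A(h/2): −0.0002634937.

0.684134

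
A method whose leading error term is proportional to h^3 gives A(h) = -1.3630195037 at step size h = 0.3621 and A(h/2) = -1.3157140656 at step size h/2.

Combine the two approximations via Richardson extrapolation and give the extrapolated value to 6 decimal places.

r = 3, so 2^r = 8.
8*(-1.3157140656) = -10.5257125248; subtract (-1.3630195037) → -9.1626930211
Denominator 8 − 1 = 7.
Result: -1.3089561459

-1.308956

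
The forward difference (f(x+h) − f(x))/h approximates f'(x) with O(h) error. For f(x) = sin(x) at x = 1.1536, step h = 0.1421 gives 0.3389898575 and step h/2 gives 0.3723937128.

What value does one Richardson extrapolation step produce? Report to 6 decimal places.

Error is O(h^1); halving h shrinks it by 2^1 = 2.
2^1·A(h/2) = 0.7447874256; minus A(h) gives 0.4057975681.
Denominator 2 − 1 = 1.
(2·0.3723937128 − 0.3389898575)/(2 − 1) = 0.4057975681
Gap between inputs: 3.340e-02; correction applied: +0.0334038553.

0.405798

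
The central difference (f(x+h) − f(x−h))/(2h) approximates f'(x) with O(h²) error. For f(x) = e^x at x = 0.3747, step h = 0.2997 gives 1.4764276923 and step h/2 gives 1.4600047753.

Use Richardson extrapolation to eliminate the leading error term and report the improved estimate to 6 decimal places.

Method order is 2; weight 2^2 = 4.
A(h/2) − A(h) = 1.4600047753 − 1.4764276923 = -0.0164229170
Divide by 2^2 − 1 = 3: (-0.0164229170)/3 = -0.0054743057
R = 1.4600047753 − 0.0054743057 = 1.4545304696
Gap between inputs: 1.642e-02; correction applied: −0.0054743057.

1.454530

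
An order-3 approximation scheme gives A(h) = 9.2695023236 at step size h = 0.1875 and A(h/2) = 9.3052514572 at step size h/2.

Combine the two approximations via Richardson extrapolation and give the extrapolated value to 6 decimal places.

Order 3 gives 2^r = 8 and 2^r − 1 = 7.
Top: 8(9.3052514572) − (9.2695023236) = 65.1725093340
(8×9.3052514572 − 9.2695023236)/(8 − 1) = 9.3103584763
Shift from A(h/2): +0.0051070191.

9.310358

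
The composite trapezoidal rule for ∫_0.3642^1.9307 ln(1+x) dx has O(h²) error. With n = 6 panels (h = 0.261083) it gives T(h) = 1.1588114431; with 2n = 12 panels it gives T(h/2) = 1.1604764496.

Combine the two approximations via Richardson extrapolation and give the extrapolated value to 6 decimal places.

r = 2: numerator weight 4, denominator 3.
4·1.1604764496 − 1.1588114431 = 3.4830943553
Denominator 4 − 1 = 3.
So the Richardson estimate is 1.1610314518.

1.161031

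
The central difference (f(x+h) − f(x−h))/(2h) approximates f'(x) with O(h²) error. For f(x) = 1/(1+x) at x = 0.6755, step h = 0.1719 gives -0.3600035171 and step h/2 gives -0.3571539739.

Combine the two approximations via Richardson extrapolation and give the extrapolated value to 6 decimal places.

-0.356204

Order 2 gives 2^r = 4 and 2^r − 1 = 3.
4×(-0.3571539739) = -1.4286158956; (-1.4286158956) − (-0.3600035171) = -1.0686123785
(4×(-0.3571539739) − (-0.3600035171))/(4 − 1) = -0.3562041262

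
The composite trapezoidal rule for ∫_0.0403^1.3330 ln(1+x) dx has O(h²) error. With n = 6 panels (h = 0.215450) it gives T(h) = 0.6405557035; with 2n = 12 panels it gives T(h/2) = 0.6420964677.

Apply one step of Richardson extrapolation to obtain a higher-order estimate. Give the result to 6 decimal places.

0.642610

Error is O(h^2); halving h shrinks it by 2^2 = 4.
4*0.6420964677 = 2.5683858708; 2.5683858708 − 0.6405557035 = 1.9278301673
Denominator 4 − 1 = 3.
(4*0.6420964677 − 0.6405557035)/(4 − 1) = 0.6426100558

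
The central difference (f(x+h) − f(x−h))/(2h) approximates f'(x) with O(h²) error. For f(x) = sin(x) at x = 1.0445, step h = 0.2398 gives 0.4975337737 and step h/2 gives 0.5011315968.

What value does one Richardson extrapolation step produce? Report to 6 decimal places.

Order 2 gives 2^r = 4 and 2^r − 1 = 3.
Top: 4(0.5011315968) − (0.4975337737) = 1.5069926135
1.5069926135 ÷ 3 = 0.5023308712

0.502331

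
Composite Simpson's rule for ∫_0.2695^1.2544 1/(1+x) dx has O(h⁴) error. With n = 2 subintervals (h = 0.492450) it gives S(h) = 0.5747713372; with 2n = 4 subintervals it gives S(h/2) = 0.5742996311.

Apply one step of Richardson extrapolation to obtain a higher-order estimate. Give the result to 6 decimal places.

Leading term ∝ h^4; use weight 16 = 2^4.
2^4*A(h/2) = 9.1887940976; minus A(h) gives 8.6140227604.
Divide by 2^4 − 1 = 15.
Extrapolated: 8.6140227604 / 15 = 0.5742681840

0.574268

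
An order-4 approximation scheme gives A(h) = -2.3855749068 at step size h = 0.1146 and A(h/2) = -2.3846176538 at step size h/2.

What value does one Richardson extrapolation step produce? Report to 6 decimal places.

With r = 4 the leading error scales as h^4, so the weight is 2^4 = 16.
16 × (-2.3846176538) − (-2.3855749068) = -35.7683075540
(16 × (-2.3846176538) − (-2.3855749068))/(16 − 1) = -2.3845538369
Shift from A(h/2): +0.0000638169.

-2.384554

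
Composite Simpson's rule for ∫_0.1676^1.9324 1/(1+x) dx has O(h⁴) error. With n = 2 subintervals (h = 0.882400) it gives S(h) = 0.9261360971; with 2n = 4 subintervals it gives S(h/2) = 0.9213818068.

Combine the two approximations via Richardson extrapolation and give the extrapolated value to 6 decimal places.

Leading term ∝ h^4; use weight 16 = 2^4.
Difference of the inputs: 0.9213818068 − 0.9261360971 = -0.0047542903
Divide by 2^4 − 1 = 15: (-0.0047542903)/15 = -0.0003169527
R = A(h/2) + (A(h/2) − A(h))/15 = 0.9213818068 − 0.0003169527 = 0.9210648541

0.921065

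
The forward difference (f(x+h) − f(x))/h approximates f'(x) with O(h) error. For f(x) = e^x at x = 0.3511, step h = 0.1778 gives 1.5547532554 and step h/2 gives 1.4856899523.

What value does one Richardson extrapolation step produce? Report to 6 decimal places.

1.416627

With r = 1 the leading error scales as h^1, so the weight is 2^1 = 2.
Weighted: 2.9713799046 − 1.5547532554 = 1.4166266492
1.4166266492 ÷ 1 = 1.4166266492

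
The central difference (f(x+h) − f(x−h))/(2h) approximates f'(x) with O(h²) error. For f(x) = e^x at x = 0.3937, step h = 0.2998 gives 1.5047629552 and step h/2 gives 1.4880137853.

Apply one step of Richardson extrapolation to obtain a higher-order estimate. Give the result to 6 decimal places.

1.482431

Order 2 gives 2^r = 4 and 2^r − 1 = 3.
Numerator 4×A(h/2) − A(h) = 4×1.4880137853 − 1.5047629552 = 4.4472921860
Denominator 4 − 1 = 3.
R = 4.4472921860/3 = 1.4824307287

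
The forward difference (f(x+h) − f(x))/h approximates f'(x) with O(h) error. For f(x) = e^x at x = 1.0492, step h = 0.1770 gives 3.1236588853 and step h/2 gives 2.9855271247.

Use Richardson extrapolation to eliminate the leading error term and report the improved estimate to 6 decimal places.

2.847395

The method has order 1: 2^1 = 2.
2×2.9855271247 = 5.9710542494; 5.9710542494 − 3.1236588853 = 2.8473953641
Denominator 2 − 1 = 1.
Result: 2.8473953641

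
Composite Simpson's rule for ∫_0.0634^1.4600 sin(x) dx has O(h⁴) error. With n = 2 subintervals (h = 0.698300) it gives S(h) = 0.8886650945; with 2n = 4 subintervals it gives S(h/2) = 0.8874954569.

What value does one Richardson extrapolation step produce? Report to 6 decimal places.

r = 4: numerator weight 16, denominator 15.
16 × 0.8874954569 = 14.1999273104; subtract 0.8886650945 → 13.3112622159
Denominator 16 − 1 = 15.
R = 13.3112622159/15 = 0.8874174811
Gap between inputs: 1.170e-03; correction applied: −0.0000779758.

0.887417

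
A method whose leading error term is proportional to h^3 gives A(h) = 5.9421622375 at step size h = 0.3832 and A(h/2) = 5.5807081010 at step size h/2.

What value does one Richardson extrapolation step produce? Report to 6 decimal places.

5.529072

r = 3: numerator weight 8, denominator 7.
8×5.5807081010 = 44.6456648080; subtract 5.9421622375 → 38.7035025705
(8×5.5807081010 − 5.9421622375)/(8 − 1) = 5.5290717958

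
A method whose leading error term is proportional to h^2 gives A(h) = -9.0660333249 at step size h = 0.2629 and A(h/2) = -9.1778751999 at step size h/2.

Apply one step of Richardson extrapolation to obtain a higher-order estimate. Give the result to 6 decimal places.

-9.215156

r = 2: numerator weight 4, denominator 3.
Numerator 4×A(h/2) − A(h) = 4×(-9.1778751999) − (-9.0660333249) = -27.6454674747
(-27.6454674747) ÷ 3 = -9.2151558249
Correction |R − A(h/2)| = 3.728e-02; gap |A(h/2) − A(h)| = 1.118e-01.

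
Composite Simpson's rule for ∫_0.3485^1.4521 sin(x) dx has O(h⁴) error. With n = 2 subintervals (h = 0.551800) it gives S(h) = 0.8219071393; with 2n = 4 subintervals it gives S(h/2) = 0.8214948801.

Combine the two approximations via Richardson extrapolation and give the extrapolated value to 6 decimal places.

0.821467

The method has order 4: 2^4 = 16.
Top: 16(0.8214948801) − (0.8219071393) = 12.3220109423
Extrapolated: 12.3220109423 / 15 = 0.8214673962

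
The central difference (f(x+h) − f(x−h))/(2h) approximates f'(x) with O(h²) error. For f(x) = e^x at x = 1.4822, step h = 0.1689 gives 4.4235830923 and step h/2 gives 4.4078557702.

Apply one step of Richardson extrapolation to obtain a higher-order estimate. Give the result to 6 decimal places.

4.402613

Method order is 2; weight 2^2 = 4.
4·4.4078557702 = 17.6314230808; subtract 4.4235830923 → 13.2078399885
R = 13.2078399885/3 = 4.4026133295
Gap between inputs: 1.573e-02; correction applied: −0.0052424407.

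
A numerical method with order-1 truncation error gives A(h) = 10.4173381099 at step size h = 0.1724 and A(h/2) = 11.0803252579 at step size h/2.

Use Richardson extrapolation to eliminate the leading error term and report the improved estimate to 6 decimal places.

The method has order 1: 2^1 = 2.
2 × 11.0803252579 = 22.1606505158; 22.1606505158 − 10.4173381099 = 11.7433124059
Denominator 2 − 1 = 1.
11.7433124059 ÷ 1 = 11.7433124059

11.743312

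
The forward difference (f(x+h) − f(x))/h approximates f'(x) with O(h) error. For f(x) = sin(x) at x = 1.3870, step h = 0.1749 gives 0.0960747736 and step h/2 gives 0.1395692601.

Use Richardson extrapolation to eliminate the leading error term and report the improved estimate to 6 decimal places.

0.183064

The method has order 1: 2^1 = 2.
Weighted: 0.2791385202 − 0.0960747736 = 0.1830637466
Divide by 2^1 − 1 = 1.
Result: 0.1830637466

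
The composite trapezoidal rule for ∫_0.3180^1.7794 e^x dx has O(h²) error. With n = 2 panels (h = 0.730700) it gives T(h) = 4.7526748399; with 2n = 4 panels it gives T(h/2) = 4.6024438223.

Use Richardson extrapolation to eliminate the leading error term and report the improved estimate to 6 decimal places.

4.552367

Error is O(h^2); halving h shrinks it by 2^2 = 4.
4 × 4.6024438223 − 4.7526748399 = 13.6571004493
Denominator 4 − 1 = 3.
(4 × 4.6024438223 − 4.7526748399)/(4 − 1) = 4.5523668164
Correction |R − A(h/2)| = 5.008e-02; gap |A(h/2) − A(h)| = 1.502e-01.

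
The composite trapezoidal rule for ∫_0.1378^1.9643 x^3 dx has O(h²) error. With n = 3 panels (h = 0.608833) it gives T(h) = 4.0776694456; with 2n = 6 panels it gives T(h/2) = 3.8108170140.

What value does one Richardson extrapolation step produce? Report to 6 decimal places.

r = 2, so 2^r = 4.
Difference of the inputs: 3.8108170140 − 4.0776694456 = -0.2668524316
Correction (A(h/2) − A(h))/(4 − 1) = (-0.2668524316)/3 = -0.0889508105
R = A(h/2) + (A(h/2) − A(h))/3 = 3.8108170140 − 0.0889508105 = 3.7218662035
Gap between inputs: 2.669e-01; correction applied: −0.0889508105.

3.721866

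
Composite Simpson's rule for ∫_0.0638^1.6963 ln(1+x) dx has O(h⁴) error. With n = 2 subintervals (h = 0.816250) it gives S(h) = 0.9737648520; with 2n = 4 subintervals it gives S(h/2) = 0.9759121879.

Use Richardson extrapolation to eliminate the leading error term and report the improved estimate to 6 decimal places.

0.976055

r = 4, so 2^r = 16.
16 × 0.9759121879 = 15.6145950064; subtract 0.9737648520 → 14.6408301544
14.6408301544 ÷ 15 = 0.9760553436
Gap between inputs: 2.147e-03; correction applied: +0.0001431557.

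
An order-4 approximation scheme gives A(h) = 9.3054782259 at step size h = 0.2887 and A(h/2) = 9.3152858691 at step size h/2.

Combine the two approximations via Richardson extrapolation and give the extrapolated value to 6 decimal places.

r = 4: numerator weight 16, denominator 15.
16*9.3152858691 − 9.3054782259 = 139.7390956797
Divide by 2^4 − 1 = 15.
So the Richardson estimate is 9.3159397120.

9.315940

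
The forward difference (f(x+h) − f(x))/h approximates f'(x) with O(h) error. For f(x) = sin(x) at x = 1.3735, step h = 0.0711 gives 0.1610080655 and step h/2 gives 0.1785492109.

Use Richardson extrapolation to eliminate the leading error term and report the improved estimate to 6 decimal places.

0.196090

Leading term ∝ h^1; use weight 2 = 2^1.
Difference of the inputs: 0.1785492109 − 0.1610080655 = 0.0175411454
Divide by 2^1 − 1 = 1: 0.0175411454/1 = 0.0175411454
R = 0.1785492109 + 0.0175411454 = 0.1960903563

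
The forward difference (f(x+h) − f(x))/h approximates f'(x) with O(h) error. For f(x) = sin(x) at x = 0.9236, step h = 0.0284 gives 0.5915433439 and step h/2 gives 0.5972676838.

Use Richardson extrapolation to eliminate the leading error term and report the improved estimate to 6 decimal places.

0.602992

Error is O(h^1); halving h shrinks it by 2^1 = 2.
2*0.5972676838 = 1.1945353676; 1.1945353676 − 0.5915433439 = 0.6029920237
Extrapolated: 0.6029920237 / 1 = 0.6029920237
Correction |R − A(h/2)| = 5.724e-03; gap |A(h/2) − A(h)| = 5.724e-03.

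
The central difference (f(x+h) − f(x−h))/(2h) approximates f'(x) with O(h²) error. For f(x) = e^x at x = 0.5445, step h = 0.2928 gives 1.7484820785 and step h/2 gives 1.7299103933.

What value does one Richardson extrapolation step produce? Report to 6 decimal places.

1.723720

Error is O(h^2); halving h shrinks it by 2^2 = 4.
Weighted: 6.9196415732 − 1.7484820785 = 5.1711594947
Extrapolated: 5.1711594947 / 3 = 1.7237198316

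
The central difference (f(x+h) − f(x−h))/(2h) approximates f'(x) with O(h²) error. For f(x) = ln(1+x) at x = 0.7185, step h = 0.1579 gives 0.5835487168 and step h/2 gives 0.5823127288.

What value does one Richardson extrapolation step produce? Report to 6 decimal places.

0.581901

With r = 2 the leading error scales as h^2, so the weight is 2^2 = 4.
Weighted: 2.3292509152 − 0.5835487168 = 1.7457021984
R = 1.7457021984/3 = 0.5819007328
Correction |R − A(h/2)| = 4.120e-04; gap |A(h/2) − A(h)| = 1.236e-03.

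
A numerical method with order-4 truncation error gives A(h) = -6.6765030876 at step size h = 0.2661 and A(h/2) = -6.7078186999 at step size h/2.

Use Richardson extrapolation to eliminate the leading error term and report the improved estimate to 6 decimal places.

-6.709906

Leading term ∝ h^4; use weight 16 = 2^4.
16*(-6.7078186999) = -107.3250991984; (-107.3250991984) − (-6.6765030876) = -100.6485961108
(16*(-6.7078186999) − (-6.6765030876))/(16 − 1) = -6.7099064074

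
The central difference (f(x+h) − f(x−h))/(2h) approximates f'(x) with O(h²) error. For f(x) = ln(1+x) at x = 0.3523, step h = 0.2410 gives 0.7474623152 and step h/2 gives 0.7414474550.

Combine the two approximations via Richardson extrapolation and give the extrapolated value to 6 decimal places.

r = 2: numerator weight 4, denominator 3.
4*0.7414474550 = 2.9657898200; 2.9657898200 − 0.7474623152 = 2.2183275048
Divide by 2^2 − 1 = 3.
2.2183275048 ÷ 3 = 0.7394425016
Shift from A(h/2): −0.0020049534.

0.739443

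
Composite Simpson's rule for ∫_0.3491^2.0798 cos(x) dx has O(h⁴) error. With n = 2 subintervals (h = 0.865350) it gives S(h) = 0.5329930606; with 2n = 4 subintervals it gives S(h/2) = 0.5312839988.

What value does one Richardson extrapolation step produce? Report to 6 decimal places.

0.531170

Error is O(h^4); halving h shrinks it by 2^4 = 16.
Difference of the inputs: 0.5312839988 − 0.5329930606 = -0.0017090618
Divide by 2^4 − 1 = 15: (-0.0017090618)/15 = -0.0001139375
R = 0.5312839988 − 0.0001139375 = 0.5311700613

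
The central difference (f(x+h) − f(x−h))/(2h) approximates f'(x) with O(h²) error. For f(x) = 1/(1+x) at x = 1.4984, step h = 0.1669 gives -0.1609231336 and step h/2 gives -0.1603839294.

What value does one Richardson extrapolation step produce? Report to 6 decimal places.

-0.160204

Error is O(h^2); halving h shrinks it by 2^2 = 4.
Difference of the inputs: -0.1603839294 − (-0.1609231336) = 0.0005392042
Correction (A(h/2) − A(h))/(4 − 1) = 0.0005392042/3 = 0.0001797347
R = A(h/2) + (A(h/2) − A(h))/3 = -0.1603839294 + 0.0001797347 = -0.1602041947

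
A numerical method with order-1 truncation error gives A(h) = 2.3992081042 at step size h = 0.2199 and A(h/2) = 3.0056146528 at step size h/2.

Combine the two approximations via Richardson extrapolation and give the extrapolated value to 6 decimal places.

Error is O(h^1); halving h shrinks it by 2^1 = 2.
2^1×A(h/2) = 6.0112293056; minus A(h) gives 3.6120212014.
Denominator 2 − 1 = 1.
(2×3.0056146528 − 2.3992081042)/(2 − 1) = 3.6120212014
Gap between inputs: 6.064e-01; correction applied: +0.6064065486.

3.612021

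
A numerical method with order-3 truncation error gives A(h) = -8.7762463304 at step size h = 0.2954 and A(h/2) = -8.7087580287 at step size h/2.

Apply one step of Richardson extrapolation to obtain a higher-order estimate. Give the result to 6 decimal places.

The method has order 3: 2^3 = 8.
8·(-8.7087580287) − (-8.7762463304) = -60.8938178992
Denominator 8 − 1 = 7.
(8·(-8.7087580287) − (-8.7762463304))/(8 − 1) = -8.6991168427

-8.699117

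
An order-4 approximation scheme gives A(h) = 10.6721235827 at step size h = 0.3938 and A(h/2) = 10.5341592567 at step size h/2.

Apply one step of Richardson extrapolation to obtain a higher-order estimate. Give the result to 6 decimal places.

With r = 4 the leading error scales as h^4, so the weight is 2^4 = 16.
Numerator 16×A(h/2) − A(h) = 16×10.5341592567 − 10.6721235827 = 157.8744245245
(16×10.5341592567 − 10.6721235827)/(16 − 1) = 10.5249616350
Shift from A(h/2): −0.0091976217.

10.524962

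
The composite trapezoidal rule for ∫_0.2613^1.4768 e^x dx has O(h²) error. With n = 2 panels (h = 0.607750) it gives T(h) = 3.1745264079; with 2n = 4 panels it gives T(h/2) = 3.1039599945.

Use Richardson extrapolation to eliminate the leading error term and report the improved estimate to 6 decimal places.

Order 2 gives 2^r = 4 and 2^r − 1 = 3.
2^2·A(h/2) = 12.4158399780; minus A(h) gives 9.2413135701.
Extrapolated: 9.2413135701 / 3 = 3.0804378567

3.080438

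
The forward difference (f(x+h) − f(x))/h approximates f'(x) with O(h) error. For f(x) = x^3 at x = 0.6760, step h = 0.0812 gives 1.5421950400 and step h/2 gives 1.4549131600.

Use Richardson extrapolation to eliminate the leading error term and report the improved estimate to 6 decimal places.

r = 1: numerator weight 2, denominator 1.
2^1*A(h/2) = 2.9098263200; minus A(h) gives 1.3676312800.
Divide by 2^1 − 1 = 1.
(2*1.4549131600 − 1.5421950400)/(2 − 1) = 1.3676312800

1.367631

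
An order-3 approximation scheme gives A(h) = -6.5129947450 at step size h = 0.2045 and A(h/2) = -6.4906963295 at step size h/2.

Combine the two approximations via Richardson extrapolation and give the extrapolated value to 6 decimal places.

r = 3: numerator weight 8, denominator 7.
8×(-6.4906963295) = -51.9255706360; (-51.9255706360) − (-6.5129947450) = -45.4125758910
R = (-45.4125758910)/7 = -6.4875108416
Shift from A(h/2): +0.0031854879.

-6.487511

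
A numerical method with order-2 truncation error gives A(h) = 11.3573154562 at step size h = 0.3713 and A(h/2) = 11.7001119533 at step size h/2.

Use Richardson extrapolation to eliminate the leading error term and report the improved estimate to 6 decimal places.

11.814377

With r = 2 the leading error scales as h^2, so the weight is 2^2 = 4.
4×11.7001119533 = 46.8004478132; subtract 11.3573154562 → 35.4431323570
Denominator 4 − 1 = 3.
35.4431323570 ÷ 3 = 11.8143774523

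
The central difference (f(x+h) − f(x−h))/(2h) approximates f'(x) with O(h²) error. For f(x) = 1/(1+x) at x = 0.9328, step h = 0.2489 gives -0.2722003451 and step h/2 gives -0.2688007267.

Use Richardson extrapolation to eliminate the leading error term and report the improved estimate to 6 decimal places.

Error is O(h^2); halving h shrinks it by 2^2 = 4.
Numerator 4 × A(h/2) − A(h) = 4 × (-0.2688007267) − (-0.2722003451) = -0.8030025617
Denominator 4 − 1 = 3.
Result: -0.2676675206

-0.267668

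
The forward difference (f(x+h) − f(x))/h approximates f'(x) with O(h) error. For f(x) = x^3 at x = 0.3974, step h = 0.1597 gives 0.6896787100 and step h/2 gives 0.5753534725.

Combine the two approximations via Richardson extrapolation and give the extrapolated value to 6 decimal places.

The method has order 1: 2^1 = 2.
2·0.5753534725 − 0.6896787100 = 0.4610282350
Divide by 2^1 − 1 = 1.
0.4610282350 ÷ 1 = 0.4610282350

0.461028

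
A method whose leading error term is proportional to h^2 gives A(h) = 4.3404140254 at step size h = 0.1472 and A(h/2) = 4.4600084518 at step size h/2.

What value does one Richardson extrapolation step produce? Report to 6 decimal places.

4.499873

Error is O(h^2); halving h shrinks it by 2^2 = 4.
2^2×A(h/2) = 17.8400338072; minus A(h) gives 13.4996197818.
Denominator 4 − 1 = 3.
Extrapolated: 13.4996197818 / 3 = 4.4998732606
Correction |R − A(h/2)| = 3.986e-02; gap |A(h/2) − A(h)| = 1.196e-01.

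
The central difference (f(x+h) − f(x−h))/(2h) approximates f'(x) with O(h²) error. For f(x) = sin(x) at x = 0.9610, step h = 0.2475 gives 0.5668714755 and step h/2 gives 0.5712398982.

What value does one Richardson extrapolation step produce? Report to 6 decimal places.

0.572696

The method has order 2: 2^2 = 4.
Weighted: 2.2849595928 − 0.5668714755 = 1.7180881173
Denominator 4 − 1 = 3.
So the Richardson estimate is 0.5726960391.
Gap between inputs: 4.368e-03; correction applied: +0.0014561409.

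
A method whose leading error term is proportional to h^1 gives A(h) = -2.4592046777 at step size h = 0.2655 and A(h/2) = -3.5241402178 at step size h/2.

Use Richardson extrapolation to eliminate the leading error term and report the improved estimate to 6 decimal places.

-4.589076

With r = 1 the leading error scales as h^1, so the weight is 2^1 = 2.
2*(-3.5241402178) = -7.0482804356; (-7.0482804356) − (-2.4592046777) = -4.5890757579
Divide by 2^1 − 1 = 1.
Extrapolated: (-4.5890757579) / 1 = -4.5890757579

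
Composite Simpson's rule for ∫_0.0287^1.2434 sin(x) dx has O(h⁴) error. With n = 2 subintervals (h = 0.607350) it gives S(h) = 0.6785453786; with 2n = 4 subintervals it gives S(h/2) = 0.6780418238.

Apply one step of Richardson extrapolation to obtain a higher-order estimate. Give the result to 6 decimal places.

Order 4 gives 2^r = 16 and 2^r − 1 = 15.
2^4 × A(h/2) = 10.8486691808; minus A(h) gives 10.1701238022.
Extrapolated: 10.1701238022 / 15 = 0.6780082535
Shift from A(h/2): −0.0000335703.

0.678008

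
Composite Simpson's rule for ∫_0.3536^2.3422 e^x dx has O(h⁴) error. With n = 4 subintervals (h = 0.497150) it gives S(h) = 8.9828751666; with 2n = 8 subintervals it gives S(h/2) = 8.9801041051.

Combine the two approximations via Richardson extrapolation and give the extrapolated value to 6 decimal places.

8.979919

r = 4: numerator weight 16, denominator 15.
16×8.9801041051 = 143.6816656816; subtract 8.9828751666 → 134.6987905150
Divide by 2^4 − 1 = 15.
(16×8.9801041051 − 8.9828751666)/(16 − 1) = 8.9799193677
Gap between inputs: 2.771e-03; correction applied: −0.0001847374.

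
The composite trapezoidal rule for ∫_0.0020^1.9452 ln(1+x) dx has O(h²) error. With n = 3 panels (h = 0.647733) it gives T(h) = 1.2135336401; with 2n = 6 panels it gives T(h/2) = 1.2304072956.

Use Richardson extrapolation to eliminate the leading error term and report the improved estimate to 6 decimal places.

r = 2, so 2^r = 4.
Top: 4(1.2304072956) − (1.2135336401) = 3.7080955423
Denominator 4 − 1 = 3.
So the Richardson estimate is 1.2360318474.
Shift from A(h/2): +0.0056245518.

1.236032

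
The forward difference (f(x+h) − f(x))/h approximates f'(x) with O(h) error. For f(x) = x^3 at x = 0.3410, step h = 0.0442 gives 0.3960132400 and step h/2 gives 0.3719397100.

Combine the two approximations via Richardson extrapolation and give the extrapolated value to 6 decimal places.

The method has order 1: 2^1 = 2.
2^1×A(h/2) = 0.7438794200; minus A(h) gives 0.3478661800.
0.3478661800 ÷ 1 = 0.3478661800
Shift from A(h/2): −0.0240735300.

0.347866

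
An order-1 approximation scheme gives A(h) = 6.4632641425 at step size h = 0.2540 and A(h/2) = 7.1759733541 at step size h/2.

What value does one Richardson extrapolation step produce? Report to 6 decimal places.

7.888683

r = 1: numerator weight 2, denominator 1.
2^1·A(h/2) = 14.3519467082; minus A(h) gives 7.8886825657.
Divide by 2^1 − 1 = 1.
(2·7.1759733541 − 6.4632641425)/(2 − 1) = 7.8886825657
Gap between inputs: 7.127e-01; correction applied: +0.7127092116.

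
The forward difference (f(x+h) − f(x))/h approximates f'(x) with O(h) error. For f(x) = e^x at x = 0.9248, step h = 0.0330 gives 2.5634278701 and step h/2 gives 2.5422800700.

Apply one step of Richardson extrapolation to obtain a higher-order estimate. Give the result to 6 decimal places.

With r = 1 the leading error scales as h^1, so the weight is 2^1 = 2.
Top: 2(2.5422800700) − (2.5634278701) = 2.5211322699
Divide by 2^1 − 1 = 1.
R = 2.5211322699/1 = 2.5211322699

2.521132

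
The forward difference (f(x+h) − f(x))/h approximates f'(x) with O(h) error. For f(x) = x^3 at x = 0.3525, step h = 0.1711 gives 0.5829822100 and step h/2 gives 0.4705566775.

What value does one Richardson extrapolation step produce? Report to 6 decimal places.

Order 1 gives 2^r = 2 and 2^r − 1 = 1.
2×0.4705566775 = 0.9411133550; subtract 0.5829822100 → 0.3581311450
Denominator 2 − 1 = 1.
(2×0.4705566775 − 0.5829822100)/(2 − 1) = 0.3581311450

0.358131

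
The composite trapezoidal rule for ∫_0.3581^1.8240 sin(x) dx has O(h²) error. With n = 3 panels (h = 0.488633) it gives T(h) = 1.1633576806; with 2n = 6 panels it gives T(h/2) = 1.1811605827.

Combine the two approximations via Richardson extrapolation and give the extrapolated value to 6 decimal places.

1.187095

Order 2 gives 2^r = 4 and 2^r − 1 = 3.
4*1.1811605827 = 4.7246423308; 4.7246423308 − 1.1633576806 = 3.5612846502
Denominator 4 − 1 = 3.
(4*1.1811605827 − 1.1633576806)/(4 − 1) = 1.1870948834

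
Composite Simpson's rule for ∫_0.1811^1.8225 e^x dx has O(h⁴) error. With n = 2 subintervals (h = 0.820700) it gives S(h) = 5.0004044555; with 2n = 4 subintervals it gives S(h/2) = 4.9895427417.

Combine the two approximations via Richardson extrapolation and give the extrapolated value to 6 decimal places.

With r = 4 the leading error scales as h^4, so the weight is 2^4 = 16.
Top: 16(4.9895427417) − (5.0004044555) = 74.8322794117
Denominator 16 − 1 = 15.
74.8322794117 ÷ 15 = 4.9888186274

4.988819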